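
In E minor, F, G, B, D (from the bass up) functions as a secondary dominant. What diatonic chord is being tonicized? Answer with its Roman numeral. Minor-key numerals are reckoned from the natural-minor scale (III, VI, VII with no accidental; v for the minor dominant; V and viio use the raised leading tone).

VI

The chord is a dominant seventh chord on G.
A dominant resolves down a perfect fifth: G → C. In E minor, C is scale degree 6, i.e. VI.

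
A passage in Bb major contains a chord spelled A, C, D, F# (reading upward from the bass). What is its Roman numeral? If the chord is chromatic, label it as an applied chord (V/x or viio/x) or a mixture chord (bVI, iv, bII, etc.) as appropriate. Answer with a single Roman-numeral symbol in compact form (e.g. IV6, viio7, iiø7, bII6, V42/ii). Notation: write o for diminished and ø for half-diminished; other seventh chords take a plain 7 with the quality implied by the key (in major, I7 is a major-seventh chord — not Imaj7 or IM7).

V43/vi

Stacked in thirds the chord is D-F#-A-C: a dominant seventh chord on D.
D is not a diatonic chord root with this quality in Bb major, but it lies a perfect fifth above G (vi), so the chord functions as an applied dominant of vi.
With A in the bass the chord is in second inversion, so the figured bass is 43.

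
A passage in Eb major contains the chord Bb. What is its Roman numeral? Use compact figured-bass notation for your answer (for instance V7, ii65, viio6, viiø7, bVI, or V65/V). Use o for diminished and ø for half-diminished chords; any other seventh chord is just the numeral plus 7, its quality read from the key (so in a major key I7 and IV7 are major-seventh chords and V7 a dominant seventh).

The pitches Bb-D-F form a major triad rooted on Bb.
In Eb major, Bb is the dominant; the diatonic major triad there is V.

V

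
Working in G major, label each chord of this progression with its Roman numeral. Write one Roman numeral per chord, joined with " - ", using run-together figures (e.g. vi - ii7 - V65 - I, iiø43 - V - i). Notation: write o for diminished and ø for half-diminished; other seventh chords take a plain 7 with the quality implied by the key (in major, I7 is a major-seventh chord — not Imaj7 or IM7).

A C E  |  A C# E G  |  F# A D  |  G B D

ii - V7/V - V6 - I

A-C-E: minor triad on A = scale degree 2 → ii.
A-C#-E-G: a dominant seventh chord on A, the applied dominant of V → V7/V.
F#-A-D has root D, degree 5 in G major, so V6.
G-B-D has root G, degree 1 in G major, so I.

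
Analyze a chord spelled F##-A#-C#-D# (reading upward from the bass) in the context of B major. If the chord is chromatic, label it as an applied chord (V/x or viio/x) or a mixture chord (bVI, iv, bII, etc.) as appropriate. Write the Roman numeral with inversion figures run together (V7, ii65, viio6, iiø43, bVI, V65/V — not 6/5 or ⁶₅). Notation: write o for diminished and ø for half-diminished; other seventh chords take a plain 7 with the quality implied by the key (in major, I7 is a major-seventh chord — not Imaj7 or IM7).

V65/vi

Stacked in thirds the chord is D#-F##-A#-C#: a dominant seventh chord on D#.
D# is not a diatonic chord root with this quality in B major, but it lies a perfect fifth above G# (vi), so the chord functions as an applied dominant of vi.
With F## in the bass the chord is in first inversion, so the figured bass is 65.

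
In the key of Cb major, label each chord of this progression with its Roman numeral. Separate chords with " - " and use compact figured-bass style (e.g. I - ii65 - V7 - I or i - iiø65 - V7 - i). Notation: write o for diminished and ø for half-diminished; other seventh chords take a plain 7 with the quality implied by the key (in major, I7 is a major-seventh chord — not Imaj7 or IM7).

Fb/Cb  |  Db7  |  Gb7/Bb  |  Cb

IV64 - V7/V - V65 - I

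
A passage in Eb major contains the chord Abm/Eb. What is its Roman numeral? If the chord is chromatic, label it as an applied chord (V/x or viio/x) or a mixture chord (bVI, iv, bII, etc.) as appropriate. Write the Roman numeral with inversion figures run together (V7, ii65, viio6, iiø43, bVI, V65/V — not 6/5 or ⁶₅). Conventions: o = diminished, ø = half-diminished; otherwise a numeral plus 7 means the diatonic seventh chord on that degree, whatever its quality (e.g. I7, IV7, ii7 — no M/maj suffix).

Stacked in thirds the chord is Ab-Cb-Eb: a minor triad on Ab.
Ab is the fourth degree of Eb major. This is the minor subdominant, borrowed from the parallel minor.
With Eb in the bass the chord is in second inversion, so the figured bass is 64.

iv64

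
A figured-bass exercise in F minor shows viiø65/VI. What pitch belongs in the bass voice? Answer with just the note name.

Eb

The applied chord viiø65/VI is rooted on C: C-Eb-Gb-Bb.
The figure 65 means first inversion — the third is in the bass.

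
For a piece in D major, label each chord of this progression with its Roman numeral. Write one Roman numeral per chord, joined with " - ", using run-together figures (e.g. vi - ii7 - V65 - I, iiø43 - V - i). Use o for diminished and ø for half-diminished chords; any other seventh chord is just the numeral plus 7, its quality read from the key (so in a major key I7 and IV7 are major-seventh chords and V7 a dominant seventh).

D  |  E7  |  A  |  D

D has root D, degree 1 in D major, so I.
E7 is the secondary dominant of V (dominant seventh chord on E): V7/V.
A: major triad on A = scale degree 5 → V.
D has root D, degree 1 in D major, so I.

I - V7/V - V - I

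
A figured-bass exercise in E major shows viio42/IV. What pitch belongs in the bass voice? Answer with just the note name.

The applied chord viio42/IV is rooted on G#: G#-B-D-F.
The figure 42 means third inversion — the seventh is in the bass.

F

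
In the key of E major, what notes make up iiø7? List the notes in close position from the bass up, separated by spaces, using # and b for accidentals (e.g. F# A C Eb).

Scale degree 2 in E major is F#; here the chord built on it is altered to a half-diminished seventh chord. iiø7 is the half-diminished supertonic seventh, borrowed from the parallel minor.
So the chord is F#-A-C-E.

F# A C E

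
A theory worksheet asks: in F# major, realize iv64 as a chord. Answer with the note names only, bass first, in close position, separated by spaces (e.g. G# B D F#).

F# B D

iv64 is the minor subdominant, borrowed from the parallel minor. In F# major that root is B.
So the chord is B-D-F#, a minor triad.
With the 64 figure the chord is in second inversion; from the bass F# upward in close position it reads F#-B-D.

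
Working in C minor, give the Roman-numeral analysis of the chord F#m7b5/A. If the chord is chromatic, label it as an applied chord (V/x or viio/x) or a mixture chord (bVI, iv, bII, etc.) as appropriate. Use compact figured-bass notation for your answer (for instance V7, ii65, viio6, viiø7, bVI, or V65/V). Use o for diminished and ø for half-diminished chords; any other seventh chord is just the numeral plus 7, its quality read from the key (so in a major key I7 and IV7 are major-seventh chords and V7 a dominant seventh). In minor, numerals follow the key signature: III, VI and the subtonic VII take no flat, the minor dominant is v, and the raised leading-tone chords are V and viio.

viiø65/V

Stacked in thirds the chord is F#-A-C-E: a half-diminished seventh chord on F#.
F# sits a half step below G (V in C minor); a diminished chord there is the applied leading-tone chord of V.
With A in the bass the chord is in first inversion, so the figured bass is 65.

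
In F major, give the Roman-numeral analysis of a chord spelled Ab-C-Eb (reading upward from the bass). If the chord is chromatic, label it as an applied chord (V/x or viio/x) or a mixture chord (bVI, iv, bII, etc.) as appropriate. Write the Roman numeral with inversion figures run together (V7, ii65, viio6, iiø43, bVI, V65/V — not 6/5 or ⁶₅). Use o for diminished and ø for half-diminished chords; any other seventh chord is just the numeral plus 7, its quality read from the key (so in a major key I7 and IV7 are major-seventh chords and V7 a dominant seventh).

The pitches Ab-C-Eb form a major triad rooted on Ab.
Ab is the lowered third degree of F major (diatonic 3 would be A). This is a major triad on the lowered third degree, borrowed from the parallel minor.

bIII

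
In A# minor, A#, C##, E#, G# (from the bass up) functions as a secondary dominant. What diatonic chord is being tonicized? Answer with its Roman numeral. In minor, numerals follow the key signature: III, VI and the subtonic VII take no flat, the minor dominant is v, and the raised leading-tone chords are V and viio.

iv

The chord is a dominant seventh chord on A#.
A dominant resolves down a perfect fifth: A# → D#. In A# minor, D# is scale degree 4, i.e. iv.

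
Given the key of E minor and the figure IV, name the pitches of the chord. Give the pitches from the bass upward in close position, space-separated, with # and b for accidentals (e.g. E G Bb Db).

A C# E

Scale degree 4 in E minor is A; here the chord built on it is altered to a major triad. IV is the major subdominant, borrowed from the parallel major.
So the chord is A-C#-E.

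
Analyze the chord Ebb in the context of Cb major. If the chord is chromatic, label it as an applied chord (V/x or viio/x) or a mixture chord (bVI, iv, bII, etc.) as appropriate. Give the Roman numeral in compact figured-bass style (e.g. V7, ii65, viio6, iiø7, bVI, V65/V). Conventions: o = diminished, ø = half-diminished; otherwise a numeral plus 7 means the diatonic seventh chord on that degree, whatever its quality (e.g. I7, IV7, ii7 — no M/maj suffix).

The pitches Ebb-Gb-Bbb form a major triad rooted on Ebb.
Ebb is the lowered third degree of Cb major (diatonic 3 would be Eb). This is a major triad on the lowered third degree, borrowed from the parallel minor.

bIII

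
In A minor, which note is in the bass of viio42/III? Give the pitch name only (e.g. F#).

Ab

The applied chord viio42/III is rooted on B: B-D-F-Ab.
The figure 42 means third inversion — the seventh is in the bass.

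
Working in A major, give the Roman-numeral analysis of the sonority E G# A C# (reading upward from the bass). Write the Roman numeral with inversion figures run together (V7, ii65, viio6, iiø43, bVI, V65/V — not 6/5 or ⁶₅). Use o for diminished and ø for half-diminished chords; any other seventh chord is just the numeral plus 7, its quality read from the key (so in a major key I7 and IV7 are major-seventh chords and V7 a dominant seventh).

I43

The pitches A-C#-E-G# form a major seventh chord rooted on A.
In A major, A is the tonic; the diatonic major seventh chord there is I7.
With E in the bass the chord is in second inversion, so the figured bass is 43.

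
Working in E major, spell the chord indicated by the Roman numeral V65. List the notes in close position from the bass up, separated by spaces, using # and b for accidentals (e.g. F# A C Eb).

The numeral's case and figure indicate a dominant seventh chord. In E major its root, the fifth degree, is B.
That chord is spelled B-D#-F#-A.
With the 65 figure the chord is in first inversion; from the bass D# upward in close position it reads D#-F#-A-B.

D# F# A B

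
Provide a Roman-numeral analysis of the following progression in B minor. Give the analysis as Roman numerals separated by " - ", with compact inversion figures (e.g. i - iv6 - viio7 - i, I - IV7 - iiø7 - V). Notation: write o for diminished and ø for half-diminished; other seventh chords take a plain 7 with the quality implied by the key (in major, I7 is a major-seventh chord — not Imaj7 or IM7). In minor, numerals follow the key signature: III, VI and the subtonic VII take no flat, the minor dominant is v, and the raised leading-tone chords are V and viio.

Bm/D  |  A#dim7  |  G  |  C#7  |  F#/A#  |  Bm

Bm/D: root B is the tonic; minor triad there is i6.
A#dim7: fully diminished seventh chord on A# = scale degree 7 → viio7.
G has root G, degree 6 in B minor, so VI.
C#7: a dominant seventh chord on C#, the applied dominant of V → V7/V.
F#/A#: root F# is the dominant; major triad there is V6.
Bm: minor triad on B = scale degree 1 → i.

i6 - viio7 - VI - V7/V - V6 - i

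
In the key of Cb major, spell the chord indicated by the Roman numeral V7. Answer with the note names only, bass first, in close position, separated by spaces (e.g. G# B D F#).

The numeral's case and figure indicate a dominant seventh chord. In Cb major its root, scale degree 5, is Gb.
Stacking thirds from Gb gives Gb-Bb-Db-Fb.

Gb Bb Db Fb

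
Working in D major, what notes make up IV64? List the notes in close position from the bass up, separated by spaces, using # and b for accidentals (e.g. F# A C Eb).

D G B

The numeral's case and figure indicate a major triad. In D major its root, scale degree 4, is G.
That chord is spelled G-B-D.
With the 64 figure the chord is in second inversion; from the bass D upward in close position it reads D-G-B.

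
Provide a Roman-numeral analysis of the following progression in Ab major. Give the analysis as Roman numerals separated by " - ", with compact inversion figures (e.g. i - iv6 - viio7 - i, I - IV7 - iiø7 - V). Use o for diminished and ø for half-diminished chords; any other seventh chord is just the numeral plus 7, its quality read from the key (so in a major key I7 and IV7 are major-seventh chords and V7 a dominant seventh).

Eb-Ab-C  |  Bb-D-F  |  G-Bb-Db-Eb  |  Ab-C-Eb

Eb-Ab-C has root Ab, degree 1 in Ab major, so I64.
Bb-D-F is the secondary dominant of V (major triad on Bb): V/V.
G-Bb-Db-Eb: dominant seventh chord on Eb = scale degree 5 → V65.
Ab-C-Eb: root Ab is the tonic; major triad there is I.

I64 - V/V - V65 - I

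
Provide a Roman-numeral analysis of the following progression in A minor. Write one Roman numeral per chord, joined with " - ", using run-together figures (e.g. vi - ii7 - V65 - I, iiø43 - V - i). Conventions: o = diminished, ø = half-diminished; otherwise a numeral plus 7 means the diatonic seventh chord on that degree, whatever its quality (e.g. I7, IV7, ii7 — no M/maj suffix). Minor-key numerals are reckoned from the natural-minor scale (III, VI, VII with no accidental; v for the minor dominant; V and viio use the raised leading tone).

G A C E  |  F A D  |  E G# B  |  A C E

i42 - iv6 - V - i

G-A-C-E has root A, degree 1 in A minor, so i42.
F-A-D: minor triad on D = scale degree 4 → iv6.
E-G#-B: root E is the dominant; major triad there is V.
A-C-E has root A, degree 1 in A minor, so i.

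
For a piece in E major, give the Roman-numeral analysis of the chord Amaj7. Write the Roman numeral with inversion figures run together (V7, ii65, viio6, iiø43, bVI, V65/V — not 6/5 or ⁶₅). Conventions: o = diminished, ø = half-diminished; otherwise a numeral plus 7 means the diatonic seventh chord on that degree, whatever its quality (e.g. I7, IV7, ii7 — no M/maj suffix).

IV7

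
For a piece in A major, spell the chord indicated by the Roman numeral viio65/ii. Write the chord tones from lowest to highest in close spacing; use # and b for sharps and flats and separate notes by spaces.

C# E G A#

The slash marks an applied leading-tone chord: viio of ii. In A major, ii is B, so the leading tone to it is A#, a half step below.
Building a fully diminished seventh chord on A# gives A#-C#-E-G.
The figured bass 65 indicates first inversion, placing the third (C#) in the bass: C#-E-G-A#.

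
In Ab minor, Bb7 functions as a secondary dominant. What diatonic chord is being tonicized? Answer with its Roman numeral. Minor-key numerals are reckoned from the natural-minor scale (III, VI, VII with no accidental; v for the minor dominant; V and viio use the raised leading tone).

V

The chord is a dominant seventh chord on Bb.
A dominant resolves down a perfect fifth: Bb → Eb. In Ab minor, Eb is scale degree 5, i.e. V.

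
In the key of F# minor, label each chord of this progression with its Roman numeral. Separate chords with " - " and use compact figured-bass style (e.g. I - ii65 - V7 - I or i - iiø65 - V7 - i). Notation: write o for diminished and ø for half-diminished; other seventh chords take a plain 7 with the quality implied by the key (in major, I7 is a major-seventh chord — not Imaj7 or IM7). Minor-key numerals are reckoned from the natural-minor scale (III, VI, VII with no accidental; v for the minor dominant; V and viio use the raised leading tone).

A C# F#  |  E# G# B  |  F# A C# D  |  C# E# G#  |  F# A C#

A-C#-F# has root F#, degree 1 in F# minor, so i6.
E#-G#-B has root E#, degree 7 in F# minor, so viio.
F#-A-C#-D has root D, degree 6 in F# minor, so VI65.
C#-E#-G#: root C# is the dominant; major triad there is V.
F#-A-C#: root F# is the tonic; minor triad there is i.

i6 - viio - VI65 - V - i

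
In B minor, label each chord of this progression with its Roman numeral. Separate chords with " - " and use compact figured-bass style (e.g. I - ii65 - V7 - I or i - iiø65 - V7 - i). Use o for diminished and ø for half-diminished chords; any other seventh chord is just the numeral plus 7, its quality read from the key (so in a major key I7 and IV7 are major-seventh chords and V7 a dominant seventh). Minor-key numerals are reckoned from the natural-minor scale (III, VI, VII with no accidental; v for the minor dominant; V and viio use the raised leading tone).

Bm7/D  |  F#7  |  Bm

i65 - V7 - i

Bm7/D has root B, degree 1 in B minor, so i65.
F#7: dominant seventh chord on F# = scale degree 5 → V7.
Bm: root B is the tonic; minor triad there is i.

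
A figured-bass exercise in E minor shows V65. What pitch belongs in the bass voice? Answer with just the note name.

D#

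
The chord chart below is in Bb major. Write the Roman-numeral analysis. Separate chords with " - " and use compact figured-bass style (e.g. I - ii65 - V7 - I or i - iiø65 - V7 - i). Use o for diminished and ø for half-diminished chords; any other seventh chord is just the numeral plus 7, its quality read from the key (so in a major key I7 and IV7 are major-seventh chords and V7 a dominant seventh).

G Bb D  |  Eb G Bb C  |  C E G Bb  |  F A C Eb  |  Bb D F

G-Bb-D: minor triad on G = scale degree 6 → vi.
Eb-G-Bb-C: root C is the supertonic; minor seventh chord there is ii65.
C-E-G-Bb: chromatic; C is V of V, so V7/V.
F-A-C-Eb has root F, degree 5 in Bb major, so V7.
Bb-D-F: root Bb is the tonic; major triad there is I.

vi - ii65 - V7/V - V7 - I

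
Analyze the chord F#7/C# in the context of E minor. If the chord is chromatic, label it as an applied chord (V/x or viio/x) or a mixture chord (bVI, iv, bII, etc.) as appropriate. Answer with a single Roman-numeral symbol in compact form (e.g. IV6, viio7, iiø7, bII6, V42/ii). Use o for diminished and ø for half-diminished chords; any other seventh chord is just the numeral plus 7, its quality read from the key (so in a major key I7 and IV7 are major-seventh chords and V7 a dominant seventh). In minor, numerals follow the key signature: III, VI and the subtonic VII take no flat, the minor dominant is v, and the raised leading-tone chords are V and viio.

V43/V

The pitches F#-A#-C#-E form a dominant seventh chord rooted on F#.
F# is not a diatonic chord root with this quality in E minor, but it lies a perfect fifth above B (V), so the chord functions as an applied dominant of V.
With C# in the bass the chord is in second inversion, so the figured bass is 43.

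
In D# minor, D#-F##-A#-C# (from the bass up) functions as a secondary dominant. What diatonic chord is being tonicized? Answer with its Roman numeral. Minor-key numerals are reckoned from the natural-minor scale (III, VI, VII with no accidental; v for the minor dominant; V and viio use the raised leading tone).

The chord is a dominant seventh chord on D#.
A dominant resolves down a perfect fifth: D# → G#. In D# minor, G# is scale degree 4, i.e. iv.

iv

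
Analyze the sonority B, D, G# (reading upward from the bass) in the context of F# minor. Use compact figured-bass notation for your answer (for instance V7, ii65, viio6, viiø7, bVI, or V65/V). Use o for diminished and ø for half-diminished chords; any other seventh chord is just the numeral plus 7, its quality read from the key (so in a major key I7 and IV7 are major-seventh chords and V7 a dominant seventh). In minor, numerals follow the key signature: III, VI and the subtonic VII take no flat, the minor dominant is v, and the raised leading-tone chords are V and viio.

Stacked in thirds the chord is G#-B-D: a diminished triad on G#.
In F# minor, G# is the supertonic; the diatonic diminished triad there is iio.
With B in the bass the chord is in first inversion, so the figured bass is 6.

iio6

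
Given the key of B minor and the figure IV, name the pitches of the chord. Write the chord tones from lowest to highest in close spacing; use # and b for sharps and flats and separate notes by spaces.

E G# B

Scale degree 4 in B minor is E; here the chord built on it is altered to a major triad. IV is the major subdominant, borrowed from the parallel major.
So the chord is E-G#-B, a major triad.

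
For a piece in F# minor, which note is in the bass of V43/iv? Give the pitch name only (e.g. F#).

C#

The applied chord V43/iv is rooted on F#: F#-A#-C#-E.
The figure 43 means second inversion — the fifth is in the bass.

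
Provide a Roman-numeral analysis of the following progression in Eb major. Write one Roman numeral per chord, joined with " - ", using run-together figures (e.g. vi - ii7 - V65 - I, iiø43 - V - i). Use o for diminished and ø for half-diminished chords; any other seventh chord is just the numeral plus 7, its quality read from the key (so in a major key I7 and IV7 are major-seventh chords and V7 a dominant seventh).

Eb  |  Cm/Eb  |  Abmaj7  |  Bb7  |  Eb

Eb: root Eb is the tonic; major triad there is I.
Cm/Eb: root C is the submediant; minor triad there is vi6.
Abmaj7 has root Ab, degree 4 in Eb major, so IV7.
Bb7 has root Bb, degree 5 in Eb major, so V7.
Eb has root Eb, degree 1 in Eb major, so I.

I - vi6 - IV7 - V7 - I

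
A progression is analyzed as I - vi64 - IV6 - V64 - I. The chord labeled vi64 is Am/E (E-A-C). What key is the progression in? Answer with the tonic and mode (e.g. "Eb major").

C major

The chord Am/E is a minor triad rooted on A; its label is vi64.
Counting down 5 scale steps from A places the tonic on C; a minor triad on degree 6 is diatonic only in major.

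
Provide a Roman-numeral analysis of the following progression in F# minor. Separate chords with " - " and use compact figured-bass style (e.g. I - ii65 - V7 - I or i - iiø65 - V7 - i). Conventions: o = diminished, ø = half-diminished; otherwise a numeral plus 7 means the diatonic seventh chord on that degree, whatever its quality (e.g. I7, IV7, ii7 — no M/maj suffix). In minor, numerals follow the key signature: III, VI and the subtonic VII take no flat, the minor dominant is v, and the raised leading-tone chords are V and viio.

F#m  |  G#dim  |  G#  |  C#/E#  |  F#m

i - iio - V/V - V6 - i

F#m: minor triad on F# = scale degree 1 → i.
G#dim has root G#, degree 2 in F# minor, so iio.
G#: chromatic; G# is V of V, so V/V.
C#/E#: major triad on C# = scale degree 5 → V6.
F#m: minor triad on F# = scale degree 1 → i.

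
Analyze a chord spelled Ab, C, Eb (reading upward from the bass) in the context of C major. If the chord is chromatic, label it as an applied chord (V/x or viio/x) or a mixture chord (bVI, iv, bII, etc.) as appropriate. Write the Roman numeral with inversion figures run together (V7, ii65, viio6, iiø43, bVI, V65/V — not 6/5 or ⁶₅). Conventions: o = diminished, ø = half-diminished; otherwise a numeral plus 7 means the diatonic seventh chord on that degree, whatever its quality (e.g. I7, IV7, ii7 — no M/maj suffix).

bVI

Stacked in thirds the chord is Ab-C-Eb: a major triad on Ab.
Ab is the lowered sixth degree of C major (diatonic 6 would be A). This is a major triad on the lowered sixth degree, borrowed from the parallel minor.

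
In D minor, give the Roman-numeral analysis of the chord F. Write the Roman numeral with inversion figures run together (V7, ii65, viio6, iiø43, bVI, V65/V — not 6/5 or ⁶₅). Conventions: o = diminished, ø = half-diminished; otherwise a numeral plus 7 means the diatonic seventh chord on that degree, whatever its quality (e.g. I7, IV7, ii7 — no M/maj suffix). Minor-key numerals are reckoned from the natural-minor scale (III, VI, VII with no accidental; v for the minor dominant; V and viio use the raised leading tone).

III

Stacked in thirds the chord is F-A-C: a major triad on F.
F is scale degree 3 in D minor, and a major triad on that degree is written III.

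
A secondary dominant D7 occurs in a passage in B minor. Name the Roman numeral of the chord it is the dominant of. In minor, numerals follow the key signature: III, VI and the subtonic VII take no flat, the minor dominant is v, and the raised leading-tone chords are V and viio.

VI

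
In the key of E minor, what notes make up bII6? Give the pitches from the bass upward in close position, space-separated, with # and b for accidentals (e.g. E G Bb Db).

Scale degree 2 in E minor is F#; lowering it a half step gives F. bII6 is the Neapolitan sixth — a major triad on the lowered second degree, here in its customary first inversion.
So the chord is F-A-C.
The figured bass 6 indicates first inversion, placing the third (A) in the bass: A-C-F.

A C F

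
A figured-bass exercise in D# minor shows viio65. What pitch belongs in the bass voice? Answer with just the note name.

viio in D# minor has root C##; the chord is C##-E#-G#-B.
The figure 65 means first inversion — the third is in the bass.

E#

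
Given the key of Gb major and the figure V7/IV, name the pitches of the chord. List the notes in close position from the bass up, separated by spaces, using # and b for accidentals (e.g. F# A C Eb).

Gb Bb Db Fb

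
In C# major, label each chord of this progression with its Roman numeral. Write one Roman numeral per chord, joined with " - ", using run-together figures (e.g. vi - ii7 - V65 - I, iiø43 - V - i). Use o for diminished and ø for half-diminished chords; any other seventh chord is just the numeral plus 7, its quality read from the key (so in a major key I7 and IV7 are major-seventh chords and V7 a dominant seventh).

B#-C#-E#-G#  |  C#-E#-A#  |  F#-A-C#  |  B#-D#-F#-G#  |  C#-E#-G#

I42 - vi6 - iv - V65 - I

B#-C#-E#-G# has root C#, degree 1 in C# major, so I42.
C#-E#-A#: minor triad on A# = scale degree 6 → vi6.
F#-A-C#: F# with this quality isn't in the key; it's iv, borrowed from the parallel minor.
B#-D#-F#-G#: dominant seventh chord on G# = scale degree 5 → V65.
C#-E#-G#: major triad on C# = scale degree 1 → I.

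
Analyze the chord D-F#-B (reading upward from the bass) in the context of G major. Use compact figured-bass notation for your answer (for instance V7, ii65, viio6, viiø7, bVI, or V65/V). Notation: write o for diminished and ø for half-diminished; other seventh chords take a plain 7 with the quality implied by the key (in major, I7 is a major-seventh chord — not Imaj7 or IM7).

iii6

The pitches B-D-F# form a minor triad rooted on B.
B is scale degree 3 in G major, and a minor triad on that degree is written iii.
With D in the bass the chord is in first inversion, so the figured bass is 6.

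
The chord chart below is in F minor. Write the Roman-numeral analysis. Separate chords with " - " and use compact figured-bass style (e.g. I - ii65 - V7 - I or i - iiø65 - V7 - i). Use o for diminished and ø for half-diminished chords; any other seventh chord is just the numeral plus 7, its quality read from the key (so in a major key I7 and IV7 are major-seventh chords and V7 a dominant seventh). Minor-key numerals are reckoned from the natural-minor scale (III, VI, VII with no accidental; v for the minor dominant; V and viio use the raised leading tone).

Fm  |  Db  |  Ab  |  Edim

Fm has root F, degree 1 in F minor, so i.
Db has root Db, degree 6 in F minor, so VI.
Ab: root Ab is the mediant; major triad there is III.
Edim: root E is the leading tone; diminished triad there is viio.

i - VI - III - viio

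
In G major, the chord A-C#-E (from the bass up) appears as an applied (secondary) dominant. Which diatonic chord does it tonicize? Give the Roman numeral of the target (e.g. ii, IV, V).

V

The chord is a major triad on A.
A dominant resolves down a perfect fifth: A → D. In G major, D is scale degree 5, i.e. V.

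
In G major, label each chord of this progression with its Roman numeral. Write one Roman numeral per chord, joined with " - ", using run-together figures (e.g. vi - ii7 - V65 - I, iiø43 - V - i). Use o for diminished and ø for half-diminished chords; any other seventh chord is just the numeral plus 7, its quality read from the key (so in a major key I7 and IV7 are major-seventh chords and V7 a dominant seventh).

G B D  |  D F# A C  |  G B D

I - V7 - I

G-B-D has root G, degree 1 in G major, so I.
D-F#-A-C has root D, degree 5 in G major, so V7.
G-B-D: major triad on G = scale degree 1 → I.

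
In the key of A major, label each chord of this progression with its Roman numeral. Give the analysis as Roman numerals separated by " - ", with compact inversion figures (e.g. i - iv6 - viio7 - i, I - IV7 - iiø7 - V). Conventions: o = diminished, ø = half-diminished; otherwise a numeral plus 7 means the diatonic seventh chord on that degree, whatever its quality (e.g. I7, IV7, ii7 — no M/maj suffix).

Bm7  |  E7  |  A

ii7 - V7 - I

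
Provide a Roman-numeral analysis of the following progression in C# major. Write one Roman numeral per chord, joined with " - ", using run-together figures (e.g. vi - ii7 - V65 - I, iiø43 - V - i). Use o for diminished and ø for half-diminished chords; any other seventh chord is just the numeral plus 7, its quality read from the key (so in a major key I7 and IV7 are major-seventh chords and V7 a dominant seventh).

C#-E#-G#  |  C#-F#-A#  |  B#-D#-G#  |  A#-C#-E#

I - IV64 - V6 - vi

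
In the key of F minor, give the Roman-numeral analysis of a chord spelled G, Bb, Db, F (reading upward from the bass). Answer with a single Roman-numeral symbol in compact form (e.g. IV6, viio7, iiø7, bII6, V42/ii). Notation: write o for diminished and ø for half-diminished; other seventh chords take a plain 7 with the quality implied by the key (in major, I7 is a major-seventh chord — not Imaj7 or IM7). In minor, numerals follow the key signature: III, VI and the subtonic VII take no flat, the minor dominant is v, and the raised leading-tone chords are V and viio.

Stacked in thirds the chord is G-Bb-Db-F: a half-diminished seventh chord on G.
In F minor, G is the supertonic; the diatonic half-diminished seventh chord there is iiø7.

iiø7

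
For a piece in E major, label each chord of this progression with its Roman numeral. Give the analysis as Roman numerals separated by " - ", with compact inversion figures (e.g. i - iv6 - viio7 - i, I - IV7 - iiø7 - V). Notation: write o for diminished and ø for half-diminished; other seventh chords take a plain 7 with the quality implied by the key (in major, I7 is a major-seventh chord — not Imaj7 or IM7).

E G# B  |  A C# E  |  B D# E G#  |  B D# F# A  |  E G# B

E-G#-B has root E, degree 1 in E major, so I.
A-C#-E: major triad on A = scale degree 4 → IV.
B-D#-E-G#: root E is the tonic; major seventh chord there is I43.
B-D#-F#-A: dominant seventh chord on B = scale degree 5 → V7.
E-G#-B: major triad on E = scale degree 1 → I.

I - IV - I43 - V7 - I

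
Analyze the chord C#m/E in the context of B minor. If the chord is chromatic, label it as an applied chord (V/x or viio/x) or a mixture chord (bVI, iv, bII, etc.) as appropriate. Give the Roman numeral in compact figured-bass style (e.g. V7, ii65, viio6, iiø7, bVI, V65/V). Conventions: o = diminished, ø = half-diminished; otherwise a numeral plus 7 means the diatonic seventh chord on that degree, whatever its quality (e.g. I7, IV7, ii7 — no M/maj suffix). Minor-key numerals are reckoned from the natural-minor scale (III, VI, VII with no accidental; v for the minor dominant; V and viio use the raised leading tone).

Stacked in thirds the chord is C#-E-G#: a minor triad on C#.
C# is the second degree of B minor. This is the minor supertonic, borrowed from the parallel major (the Dorian ii).
With E in the bass the chord is in first inversion, so the figured bass is 6.

ii6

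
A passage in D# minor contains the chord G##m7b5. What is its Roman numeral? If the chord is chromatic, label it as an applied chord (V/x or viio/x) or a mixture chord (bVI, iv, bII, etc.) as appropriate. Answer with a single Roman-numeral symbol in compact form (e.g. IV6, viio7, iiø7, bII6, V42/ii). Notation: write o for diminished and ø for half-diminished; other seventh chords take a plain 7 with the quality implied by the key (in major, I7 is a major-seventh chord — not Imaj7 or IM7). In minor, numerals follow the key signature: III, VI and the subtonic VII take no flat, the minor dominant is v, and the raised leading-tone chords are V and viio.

viiø7/V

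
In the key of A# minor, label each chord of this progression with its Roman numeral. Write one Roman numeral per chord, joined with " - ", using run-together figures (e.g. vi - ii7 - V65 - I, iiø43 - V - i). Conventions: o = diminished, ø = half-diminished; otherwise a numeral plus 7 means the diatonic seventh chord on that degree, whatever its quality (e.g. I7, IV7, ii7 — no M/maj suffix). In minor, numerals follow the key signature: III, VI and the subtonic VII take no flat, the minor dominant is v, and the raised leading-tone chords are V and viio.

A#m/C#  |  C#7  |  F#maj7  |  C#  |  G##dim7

i6 - V7/VI - VI7 - III - viio7

A#m/C#: minor triad on A# = scale degree 1 → i6.
C#7 is the secondary dominant of VI (dominant seventh chord on C#): V7/VI.
F#maj7 has root F#, degree 6 in A# minor, so VI7.
C#: major triad on C# = scale degree 3 → III.
G##dim7: root G## is the leading tone; fully diminished seventh chord there is viio7.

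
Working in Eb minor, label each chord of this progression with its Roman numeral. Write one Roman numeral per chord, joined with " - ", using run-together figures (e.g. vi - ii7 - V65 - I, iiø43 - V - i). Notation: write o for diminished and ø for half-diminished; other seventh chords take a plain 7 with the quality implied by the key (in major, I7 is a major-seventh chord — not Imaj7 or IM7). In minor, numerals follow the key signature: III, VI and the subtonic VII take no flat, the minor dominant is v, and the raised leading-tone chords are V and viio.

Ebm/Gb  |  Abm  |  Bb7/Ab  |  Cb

Ebm/Gb: root Eb is the tonic; minor triad there is i6.
Abm: minor triad on Ab = scale degree 4 → iv.
Bb7/Ab has root Bb, degree 5 in Eb minor, so V42.
Cb: root Cb is the submediant; major triad there is VI.

i6 - iv - V42 - VI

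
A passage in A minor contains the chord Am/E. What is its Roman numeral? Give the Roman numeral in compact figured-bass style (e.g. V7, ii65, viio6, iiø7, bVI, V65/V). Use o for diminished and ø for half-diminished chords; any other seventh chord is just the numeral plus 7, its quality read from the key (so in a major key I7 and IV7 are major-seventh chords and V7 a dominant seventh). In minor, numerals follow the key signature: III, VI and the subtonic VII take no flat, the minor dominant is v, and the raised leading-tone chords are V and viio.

i64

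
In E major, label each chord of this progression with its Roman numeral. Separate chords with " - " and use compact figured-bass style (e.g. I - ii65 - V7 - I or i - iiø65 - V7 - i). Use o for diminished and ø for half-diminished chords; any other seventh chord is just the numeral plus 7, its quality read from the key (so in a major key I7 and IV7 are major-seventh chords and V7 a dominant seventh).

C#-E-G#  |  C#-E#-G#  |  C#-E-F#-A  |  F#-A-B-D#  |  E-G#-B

vi - V/ii - ii43 - V43 - I

C#-E-G#: minor triad on C# = scale degree 6 → vi.
C#-E#-G#: a major triad on C#, the applied dominant of ii → V/ii.
C#-E-F#-A: minor seventh chord on F# = scale degree 2 → ii43.
F#-A-B-D#: dominant seventh chord on B = scale degree 5 → V43.
E-G#-B has root E, degree 1 in E major, so I.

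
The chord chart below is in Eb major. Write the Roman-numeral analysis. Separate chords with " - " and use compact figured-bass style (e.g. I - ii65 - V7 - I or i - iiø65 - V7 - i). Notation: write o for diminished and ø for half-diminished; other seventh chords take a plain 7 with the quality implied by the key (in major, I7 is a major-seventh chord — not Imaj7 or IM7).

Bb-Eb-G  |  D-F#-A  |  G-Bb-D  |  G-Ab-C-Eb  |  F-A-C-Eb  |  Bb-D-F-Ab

I64 - V/iii - iii - IV42 - V7/V - V7

Bb-Eb-G: root Eb is the tonic; major triad there is I64.
D-F#-A: chromatic; D is V of iii, so V/iii.
G-Bb-D has root G, degree 3 in Eb major, so iii.
G-Ab-C-Eb: root Ab is the subdominant; major seventh chord there is IV42.
F-A-C-Eb: chromatic; F is V of V, so V7/V.
Bb-D-F-Ab: dominant seventh chord on Bb = scale degree 5 → V7.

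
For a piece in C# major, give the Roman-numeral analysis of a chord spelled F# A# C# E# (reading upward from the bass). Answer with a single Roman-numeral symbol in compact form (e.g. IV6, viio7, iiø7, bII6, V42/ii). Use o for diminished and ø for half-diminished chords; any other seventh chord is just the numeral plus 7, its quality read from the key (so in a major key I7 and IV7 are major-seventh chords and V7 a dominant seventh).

IV7

Stacked in thirds the chord is F#-A#-C#-E#: a major seventh chord on F#.
F# is scale degree 4 in C# major, and a major seventh chord on that degree is written IV7.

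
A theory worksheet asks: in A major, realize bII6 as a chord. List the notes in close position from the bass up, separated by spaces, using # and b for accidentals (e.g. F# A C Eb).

D F Bb

bII6 is the Neapolitan sixth — a major triad on the lowered second degree, here in its customary first inversion. In A major that root is Bb.
So the chord is Bb-D-F.
With the 6 figure the chord is in first inversion; from the bass D upward in close position it reads D-F-Bb.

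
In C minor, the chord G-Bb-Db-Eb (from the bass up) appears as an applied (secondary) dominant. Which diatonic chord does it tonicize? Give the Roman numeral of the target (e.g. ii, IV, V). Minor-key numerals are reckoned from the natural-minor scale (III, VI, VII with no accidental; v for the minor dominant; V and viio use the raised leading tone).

The chord is a dominant seventh chord on Eb.
A dominant resolves down a perfect fifth: Eb → Ab. In C minor, Ab is scale degree 6, i.e. VI.

VI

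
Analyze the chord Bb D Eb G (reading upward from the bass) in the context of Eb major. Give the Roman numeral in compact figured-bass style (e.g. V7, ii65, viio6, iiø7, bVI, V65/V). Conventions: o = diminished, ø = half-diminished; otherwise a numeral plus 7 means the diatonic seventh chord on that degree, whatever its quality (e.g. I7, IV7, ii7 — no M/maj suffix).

I43

Stacked in thirds the chord is Eb-G-Bb-D: a major seventh chord on Eb.
In Eb major, Eb is the tonic; the diatonic major seventh chord there is I7.
With Bb in the bass the chord is in second inversion, so the figured bass is 43.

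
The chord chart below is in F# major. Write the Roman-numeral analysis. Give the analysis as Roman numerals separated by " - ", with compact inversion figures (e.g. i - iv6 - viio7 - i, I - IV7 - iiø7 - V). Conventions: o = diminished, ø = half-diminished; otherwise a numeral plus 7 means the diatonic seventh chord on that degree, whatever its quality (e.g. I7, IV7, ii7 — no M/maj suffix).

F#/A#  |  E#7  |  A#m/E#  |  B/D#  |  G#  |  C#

F#/A#: root F# is the tonic; major triad there is I6.
E#7 is the secondary dominant of iii (dominant seventh chord on E#): V7/iii.
A#m/E#: root A# is the mediant; minor triad there is iii64.
B/D#: root B is the subdominant; major triad there is IV6.
G#: a major triad on G#, the applied dominant of V → V/V.
C# has root C#, degree 5 in F# major, so V.

I6 - V7/iii - iii64 - IV6 - V/V - V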